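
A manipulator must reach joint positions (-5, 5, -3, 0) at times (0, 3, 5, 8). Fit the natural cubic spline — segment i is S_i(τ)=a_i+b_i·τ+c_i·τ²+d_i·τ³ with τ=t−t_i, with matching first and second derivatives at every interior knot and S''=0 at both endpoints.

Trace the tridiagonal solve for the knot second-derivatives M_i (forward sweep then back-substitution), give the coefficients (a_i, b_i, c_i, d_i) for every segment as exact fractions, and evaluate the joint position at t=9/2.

Δ: Δ0=10/3, Δ1=-4, Δ2=1
row 1: diag=10, rhs=-44; c'=1/5, d'=-22/5
row 2: denom=10−2·1/5=48/5; d'=(30−2·-22/5)/(48/5)=97/24
back: M2=97/24
back: M1=-22/5−1/5·97/24=-125/24
M: M0=0, M1=-125/24, M2=97/24, M3=0
seg 0: a=-5, c=M0/2=0, d=(M1−M0)/(6·3)=-125/432, b=Δ0−h0·(2M0+M1)/6=95/16
seg 1: a=5, c=M1/2=-125/48, d=(M2−M1)/(6·2)=37/48, b=Δ1−h1·(2M1+M2)/6=-15/8
seg 2: a=-3, c=M2/2=97/48, d=(M3−M2)/(6·3)=-97/432, b=Δ2−h2·(2M2+M3)/6=-73/24
t_q=9/2 → seg 1, τ=3/2; S=5+-15/8·τ+-125/48·τ²+37/48·τ³=-137/128

  seg 0: a=-5 b=95/16 c=0 d=-125/432
  seg 1: a=5 b=-15/8 c=-125/48 d=37/48
  seg 2: a=-3 b=-73/24 c=97/48 d=-97/432
S(9/2) = -137/128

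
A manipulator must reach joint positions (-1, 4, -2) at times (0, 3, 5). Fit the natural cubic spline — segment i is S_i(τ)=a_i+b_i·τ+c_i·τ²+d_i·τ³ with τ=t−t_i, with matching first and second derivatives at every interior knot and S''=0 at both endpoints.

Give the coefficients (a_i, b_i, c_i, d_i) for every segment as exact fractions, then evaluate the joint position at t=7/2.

  seg 0: a=-1 b=46/15 c=0 d=-7/45
  seg 1: a=4 b=-17/15 c=-7/5 d=7/30
S(7/2) = 249/80

Δ: Δ0=5/3, Δ1=-3
row 1: diag=10, rhs=-28; c'=1/5, d'=-14/5
back: M1=-14/5
M: M0=0, M1=-14/5, M2=0
seg 0: a=-1, c=M0/2=0, d=(M1−M0)/(6·3)=-7/45, b=Δ0−h0·(2M0+M1)/6=46/15
seg 1: a=4, c=M1/2=-7/5, d=(M2−M1)/(6·2)=7/30, b=Δ1−h1·(2M1+M2)/6=-17/15
t_q=7/2 → seg 1, τ=1/2; S=4+-17/15·τ+-7/5·τ²+7/30·τ³=249/80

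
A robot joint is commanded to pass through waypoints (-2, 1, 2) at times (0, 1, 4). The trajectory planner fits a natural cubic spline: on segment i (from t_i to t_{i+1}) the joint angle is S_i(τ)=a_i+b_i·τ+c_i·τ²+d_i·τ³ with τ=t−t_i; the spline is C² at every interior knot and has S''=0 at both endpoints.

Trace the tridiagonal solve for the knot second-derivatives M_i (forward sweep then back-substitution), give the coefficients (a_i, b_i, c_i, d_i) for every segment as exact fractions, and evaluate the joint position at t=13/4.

Δ: Δ0=3, Δ1=1/3
row 1: diag=8, rhs=-16; c'=3/8, d'=-2
back: M1=-2
M: M0=0, M1=-2, M2=0
seg 0: a=-2, c=M0/2=0, d=(M1−M0)/(6·1)=-1/3, b=Δ0−h0·(2M0+M1)/6=10/3
seg 1: a=1, c=M1/2=-1, d=(M2−M1)/(6·3)=1/9, b=Δ1−h1·(2M1+M2)/6=7/3
t_q=13/4 → seg 1, τ=9/4; S=1+7/3·τ+-1·τ²+1/9·τ³=157/64

  seg 0: a=-2 b=10/3 c=0 d=-1/3
  seg 1: a=1 b=7/3 c=-1 d=1/9
S(13/4) = 157/64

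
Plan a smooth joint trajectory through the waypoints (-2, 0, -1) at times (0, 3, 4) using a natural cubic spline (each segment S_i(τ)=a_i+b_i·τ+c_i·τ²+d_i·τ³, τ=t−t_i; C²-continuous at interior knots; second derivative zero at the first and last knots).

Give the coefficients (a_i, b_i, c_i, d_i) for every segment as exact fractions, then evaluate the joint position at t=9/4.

  seg 0: a=-2 b=31/24 c=0 d=-5/72
  seg 1: a=0 b=-7/12 c=-5/8 d=5/24
S(9/4) = 59/512

Δ: Δ0=2/3, Δ1=-1
row 1: diag=8, rhs=-10; c'=1/8, d'=-5/4
back: M1=-5/4
M: M0=0, M1=-5/4, M2=0
seg 0: a=-2, c=M0/2=0, d=(M1−M0)/(6·3)=-5/72, b=Δ0−h0·(2M0+M1)/6=31/24
seg 1: a=0, c=M1/2=-5/8, d=(M2−M1)/(6·1)=5/24, b=Δ1−h1·(2M1+M2)/6=-7/12
t_q=9/4 → seg 0, τ=9/4; S=-2+31/24·τ+0·τ²+-5/72·τ³=59/512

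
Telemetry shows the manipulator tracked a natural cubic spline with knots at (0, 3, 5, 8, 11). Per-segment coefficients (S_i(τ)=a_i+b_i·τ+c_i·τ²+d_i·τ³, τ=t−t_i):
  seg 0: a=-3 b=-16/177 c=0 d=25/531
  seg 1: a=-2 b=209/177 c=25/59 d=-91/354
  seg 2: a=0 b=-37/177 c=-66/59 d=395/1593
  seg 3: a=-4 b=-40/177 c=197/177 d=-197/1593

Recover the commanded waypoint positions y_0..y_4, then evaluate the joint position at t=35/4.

y_0 = S_0(0) = a_0 = -3
y_1 = S_1(0) = a_1 = -2
y_2 = S_2(0) = a_2 = 0
y_3 = S_3(0) = a_3 = -4
y_4 = S_3(3) = 2
t_q=35/4 is in segment 3 (τ=3/4); S_3(τ)=-13577/3776

y_0=-3 y_1=-2 y_2=0 y_3=-4 y_4=2
S(35/4) = -13577/3776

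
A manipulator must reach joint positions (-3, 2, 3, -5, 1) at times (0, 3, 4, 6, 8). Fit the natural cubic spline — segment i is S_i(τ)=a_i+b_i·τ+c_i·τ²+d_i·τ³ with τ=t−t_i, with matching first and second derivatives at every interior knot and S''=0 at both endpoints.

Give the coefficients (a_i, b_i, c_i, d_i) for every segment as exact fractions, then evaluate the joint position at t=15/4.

  seg 0: a=-3 b=749/516 c=0 d=37/1548
  seg 1: a=2 b=541/258 c=37/172 d=-677/516
  seg 2: a=3 b=-727/516 c=-160/43 d=2503/2064
  seg 3: a=-5 b=-449/258 c=1223/344 d=-1223/2064
S(15/4) = 34567/11008

Δ: Δ0=5/3, Δ1=1, Δ2=-4, Δ3=3
row 1: diag=8, rhs=-4; c'=1/8, d'=-1/2
row 2: denom=6−1·1/8=47/8; d'=(-30−1·-1/2)/(47/8)=-236/47
row 3: denom=8−2·16/47=344/47; d'=(42−2·-236/47)/(344/47)=1223/172
back: M3=1223/172
back: M2=-236/47−16/47·1223/172=-320/43
back: M1=-1/2−1/8·-320/43=37/86
M: M0=0, M1=37/86, M2=-320/43, M3=1223/172, M4=0
seg 0: a=-3, c=M0/2=0, d=(M1−M0)/(6·3)=37/1548, b=Δ0−h0·(2M0+M1)/6=749/516
seg 1: a=2, c=M1/2=37/172, d=(M2−M1)/(6·1)=-677/516, b=Δ1−h1·(2M1+M2)/6=541/258
seg 2: a=3, c=M2/2=-160/43, d=(M3−M2)/(6·2)=2503/2064, b=Δ2−h2·(2M2+M3)/6=-727/516
seg 3: a=-5, c=M3/2=1223/344, d=(M4−M3)/(6·2)=-1223/2064, b=Δ3−h3·(2M3+M4)/6=-449/258
t_q=15/4 → seg 1, τ=3/4; S=2+541/258·τ+37/172·τ²+-677/516·τ³=34567/11008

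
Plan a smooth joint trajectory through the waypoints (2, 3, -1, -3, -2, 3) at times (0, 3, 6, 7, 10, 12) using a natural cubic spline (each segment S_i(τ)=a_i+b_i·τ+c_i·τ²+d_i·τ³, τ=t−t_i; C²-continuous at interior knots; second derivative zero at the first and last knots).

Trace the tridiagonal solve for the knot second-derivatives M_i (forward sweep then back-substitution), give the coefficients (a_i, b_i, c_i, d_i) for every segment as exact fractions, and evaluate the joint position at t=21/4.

Δ: Δ0=1/3, Δ1=-4/3, Δ2=-2, Δ3=1/3, Δ4=5/2
row 1: diag=12, rhs=-10; c'=1/4, d'=-5/6
row 2: denom=8−3·1/4=29/4; d'=(-4−3·-5/6)/(29/4)=-6/29
row 3: denom=8−1·4/29=228/29; d'=(14−1·-6/29)/(228/29)=103/57
row 4: denom=10−3·29/76=673/76; d'=(13−3·103/57)/(673/76)=576/673
back: M4=576/673
back: M3=103/57−29/76·576/673=2989/2019
back: M2=-6/29−4/29·2989/2019=-830/2019
back: M1=-5/6−1/4·-830/2019=-1475/2019
M: M0=0, M1=-1475/2019, M2=-830/2019, M3=2989/2019, M4=576/673, M5=0
seg 0: a=2, c=M0/2=0, d=(M1−M0)/(6·3)=-1475/36342, b=Δ0−h0·(2M0+M1)/6=2821/4038
seg 1: a=3, c=M1/2=-1475/4038, d=(M2−M1)/(6·3)=215/12114, b=Δ1−h1·(2M1+M2)/6=-802/2019
seg 2: a=-1, c=M2/2=-415/2019, d=(M3−M2)/(6·1)=1273/4038, b=Δ2−h2·(2M2+M3)/6=-8519/4038
seg 3: a=-3, c=M3/2=2989/4038, d=(M4−M3)/(6·3)=-1261/36342, b=Δ3−h3·(2M3+M4)/6=-1060/673
seg 4: a=-2, c=M4/2=288/673, d=(M5−M4)/(6·2)=-48/673, b=Δ4−h4·(2M4+M5)/6=2597/1346
t_q=21/4 → seg 1, τ=9/4; S=3+-802/2019·τ+-1475/4038·τ²+215/12114·τ³=39555/86144

  seg 0: a=2 b=2821/4038 c=0 d=-1475/36342
  seg 1: a=3 b=-802/2019 c=-1475/4038 d=215/12114
  seg 2: a=-1 b=-8519/4038 c=-415/2019 d=1273/4038
  seg 3: a=-3 b=-1060/673 c=2989/4038 d=-1261/36342
  seg 4: a=-2 b=2597/1346 c=288/673 d=-48/673
S(21/4) = 39555/86144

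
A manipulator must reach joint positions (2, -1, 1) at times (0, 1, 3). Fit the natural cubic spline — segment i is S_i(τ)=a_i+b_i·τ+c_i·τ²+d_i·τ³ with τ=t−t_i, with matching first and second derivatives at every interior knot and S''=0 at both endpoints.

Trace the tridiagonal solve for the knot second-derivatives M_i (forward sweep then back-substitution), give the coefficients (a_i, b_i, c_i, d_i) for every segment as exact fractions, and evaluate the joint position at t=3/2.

  seg 0: a=2 b=-11/3 c=0 d=2/3
  seg 1: a=-1 b=-5/3 c=2 d=-1/3
S(3/2) = -11/8

Δ: Δ0=-3, Δ1=1
row 1: diag=6, rhs=24; c'=1/3, d'=4
back: M1=4
M: M0=0, M1=4, M2=0
seg 0: a=2, c=M0/2=0, d=(M1−M0)/(6·1)=2/3, b=Δ0−h0·(2M0+M1)/6=-11/3
seg 1: a=-1, c=M1/2=2, d=(M2−M1)/(6·2)=-1/3, b=Δ1−h1·(2M1+M2)/6=-5/3
t_q=3/2 → seg 1, τ=1/2; S=-1+-5/3·τ+2·τ²+-1/3·τ³=-11/8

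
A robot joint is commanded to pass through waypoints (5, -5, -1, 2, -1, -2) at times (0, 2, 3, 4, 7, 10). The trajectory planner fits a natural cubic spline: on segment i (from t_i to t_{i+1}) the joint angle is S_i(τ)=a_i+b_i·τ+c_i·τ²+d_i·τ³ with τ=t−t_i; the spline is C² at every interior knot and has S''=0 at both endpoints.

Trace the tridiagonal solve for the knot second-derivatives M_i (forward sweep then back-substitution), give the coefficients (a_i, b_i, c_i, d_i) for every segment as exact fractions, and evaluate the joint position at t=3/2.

  seg 0: a=5 b=-15767/1929 c=0 d=3061/3858
  seg 1: a=-5 b=2599/1929 c=3061/643 d=-4066/1929
  seg 2: a=-1 b=8767/1929 c=-1005/643 d=35/1929
  seg 3: a=2 b=2842/1929 c=-970/643 d=3959/17361
  seg 4: a=-1 b=-2741/1929 c=1049/1929 d=-1049/17361
S(3/2) = -47147/10288

Δ: Δ0=-5, Δ1=4, Δ2=3, Δ3=-1, Δ4=-1/3
row 1: diag=6, rhs=54; c'=1/6, d'=9
row 2: denom=4−1·1/6=23/6; d'=(-6−1·9)/(23/6)=-90/23
row 3: denom=8−1·6/23=178/23; d'=(-24−1·-90/23)/(178/23)=-231/89
row 4: denom=12−3·69/178=1929/178; d'=(4−3·-231/89)/(1929/178)=2098/1929
back: M4=2098/1929
back: M3=-231/89−69/178·2098/1929=-1940/643
back: M2=-90/23−6/23·-1940/643=-2010/643
back: M1=9−1/6·-2010/643=6122/643
M: M0=0, M1=6122/643, M2=-2010/643, M3=-1940/643, M4=2098/1929, M5=0
seg 0: a=5, c=M0/2=0, d=(M1−M0)/(6·2)=3061/3858, b=Δ0−h0·(2M0+M1)/6=-15767/1929
seg 1: a=-5, c=M1/2=3061/643, d=(M2−M1)/(6·1)=-4066/1929, b=Δ1−h1·(2M1+M2)/6=2599/1929
seg 2: a=-1, c=M2/2=-1005/643, d=(M3−M2)/(6·1)=35/1929, b=Δ2−h2·(2M2+M3)/6=8767/1929
seg 3: a=2, c=M3/2=-970/643, d=(M4−M3)/(6·3)=3959/17361, b=Δ3−h3·(2M3+M4)/6=2842/1929
seg 4: a=-1, c=M4/2=1049/1929, d=(M5−M4)/(6·3)=-1049/17361, b=Δ4−h4·(2M4+M5)/6=-2741/1929
t_q=3/2 → seg 0, τ=3/2; S=5+-15767/1929·τ+0·τ²+3061/3858·τ³=-47147/10288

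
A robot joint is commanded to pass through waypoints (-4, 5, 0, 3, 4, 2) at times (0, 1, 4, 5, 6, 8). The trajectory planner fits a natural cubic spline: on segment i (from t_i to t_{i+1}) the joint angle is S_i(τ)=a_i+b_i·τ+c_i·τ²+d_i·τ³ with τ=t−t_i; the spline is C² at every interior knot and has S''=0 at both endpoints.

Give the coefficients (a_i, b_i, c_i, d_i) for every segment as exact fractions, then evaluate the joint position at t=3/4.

  seg 0: a=-4 b=39611/3651 c=0 d=-6752/3651
  seg 1: a=5 b=19355/3651 c=-6752/1217 d=11776/10953
  seg 2: a=0 b=3803/3651 c=5024/1217 d=-7922/3651
  seg 3: a=3 b=10181/3651 c=-2898/1217 d=2164/3651
  seg 4: a=4 b=-715/3651 c=-734/1217 d=367/3651
S(3/4) = 16341/4868

Δ: Δ0=9, Δ1=-5/3, Δ2=3, Δ3=1, Δ4=-1
row 1: diag=8, rhs=-64; c'=3/8, d'=-8
row 2: denom=8−3·3/8=55/8; d'=(28−3·-8)/(55/8)=416/55
row 3: denom=4−1·8/55=212/55; d'=(-12−1·416/55)/(212/55)=-269/53
row 4: denom=6−1·55/212=1217/212; d'=(-12−1·-269/53)/(1217/212)=-1468/1217
back: M4=-1468/1217
back: M3=-269/53−55/212·-1468/1217=-5796/1217
back: M2=416/55−8/55·-5796/1217=10048/1217
back: M1=-8−3/8·10048/1217=-13504/1217
M: M0=0, M1=-13504/1217, M2=10048/1217, M3=-5796/1217, M4=-1468/1217, M5=0
seg 0: a=-4, c=M0/2=0, d=(M1−M0)/(6·1)=-6752/3651, b=Δ0−h0·(2M0+M1)/6=39611/3651
seg 1: a=5, c=M1/2=-6752/1217, d=(M2−M1)/(6·3)=11776/10953, b=Δ1−h1·(2M1+M2)/6=19355/3651
seg 2: a=0, c=M2/2=5024/1217, d=(M3−M2)/(6·1)=-7922/3651, b=Δ2−h2·(2M2+M3)/6=3803/3651
seg 3: a=3, c=M3/2=-2898/1217, d=(M4−M3)/(6·1)=2164/3651, b=Δ3−h3·(2M3+M4)/6=10181/3651
seg 4: a=4, c=M4/2=-734/1217, d=(M5−M4)/(6·2)=367/3651, b=Δ4−h4·(2M4+M5)/6=-715/3651
t_q=3/4 → seg 0, τ=3/4; S=-4+39611/3651·τ+0·τ²+-6752/3651·τ³=16341/4868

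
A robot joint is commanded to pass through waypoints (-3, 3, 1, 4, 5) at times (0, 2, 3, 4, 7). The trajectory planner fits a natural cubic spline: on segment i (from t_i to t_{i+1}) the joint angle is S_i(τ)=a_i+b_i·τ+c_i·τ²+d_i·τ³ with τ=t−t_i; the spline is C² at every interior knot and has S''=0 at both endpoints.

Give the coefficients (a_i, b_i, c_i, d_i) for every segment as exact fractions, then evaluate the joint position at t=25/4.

  seg 0: a=-3 b=1394/267 c=0 d=-593/1068
  seg 1: a=3 b=-385/267 c=-593/178 d=1481/534
  seg 2: a=1 b=115/534 c=444/89 d=-1177/534
  seg 3: a=4 b=956/267 c=-289/178 d=289/1602
S(25/4) = 67117/11392

Δ: Δ0=3, Δ1=-2, Δ2=3, Δ3=1/3
row 1: diag=6, rhs=-30; c'=1/6, d'=-5
row 2: denom=4−1·1/6=23/6; d'=(30−1·-5)/(23/6)=210/23
row 3: denom=8−1·6/23=178/23; d'=(-16−1·210/23)/(178/23)=-289/89
back: M3=-289/89
back: M2=210/23−6/23·-289/89=888/89
back: M1=-5−1/6·888/89=-593/89
M: M0=0, M1=-593/89, M2=888/89, M3=-289/89, M4=0
seg 0: a=-3, c=M0/2=0, d=(M1−M0)/(6·2)=-593/1068, b=Δ0−h0·(2M0+M1)/6=1394/267
seg 1: a=3, c=M1/2=-593/178, d=(M2−M1)/(6·1)=1481/534, b=Δ1−h1·(2M1+M2)/6=-385/267
seg 2: a=1, c=M2/2=444/89, d=(M3−M2)/(6·1)=-1177/534, b=Δ2−h2·(2M2+M3)/6=115/534
seg 3: a=4, c=M3/2=-289/178, d=(M4−M3)/(6·3)=289/1602, b=Δ3−h3·(2M3+M4)/6=956/267
t_q=25/4 → seg 3, τ=9/4; S=4+956/267·τ+-289/178·τ²+289/1602·τ³=67117/11392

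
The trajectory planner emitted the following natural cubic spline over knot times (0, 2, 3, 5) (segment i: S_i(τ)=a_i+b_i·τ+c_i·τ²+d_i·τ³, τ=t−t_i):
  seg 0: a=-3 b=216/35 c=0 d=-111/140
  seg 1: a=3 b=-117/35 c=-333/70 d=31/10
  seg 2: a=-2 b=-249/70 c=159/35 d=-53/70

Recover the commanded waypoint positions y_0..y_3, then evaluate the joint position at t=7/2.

y_0=-3 y_1=3 y_2=-2 y_3=3
S(7/2) = -219/80

y_0 = S_0(0) = a_0 = -3
y_1 = S_1(0) = a_1 = 3
y_2 = S_2(0) = a_2 = -2
y_3 = S_2(2) = 3
t_q=7/2 is in segment 2 (τ=1/2); S_2(τ)=-219/80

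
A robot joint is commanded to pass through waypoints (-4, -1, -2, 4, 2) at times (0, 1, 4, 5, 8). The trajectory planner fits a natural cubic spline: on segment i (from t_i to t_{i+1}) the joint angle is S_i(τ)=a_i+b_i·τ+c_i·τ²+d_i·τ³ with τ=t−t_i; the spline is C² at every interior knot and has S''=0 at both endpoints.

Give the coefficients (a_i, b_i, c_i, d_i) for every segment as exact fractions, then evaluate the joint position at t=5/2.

Δ: Δ0=3, Δ1=-1/3, Δ2=6, Δ3=-2/3
row 1: diag=8, rhs=-20; c'=3/8, d'=-5/2
row 2: denom=8−3·3/8=55/8; d'=(38−3·-5/2)/(55/8)=364/55
row 3: denom=8−1·8/55=432/55; d'=(-40−1·364/55)/(432/55)=-641/108
back: M3=-641/108
back: M2=364/55−8/55·-641/108=202/27
back: M1=-5/2−3/8·202/27=-191/36
M: M0=0, M1=-191/36, M2=202/27, M3=-641/108, M4=0
seg 0: a=-4, c=M0/2=0, d=(M1−M0)/(6·1)=-191/216, b=Δ0−h0·(2M0+M1)/6=839/216
seg 1: a=-1, c=M1/2=-191/72, d=(M2−M1)/(6·3)=1381/1944, b=Δ1−h1·(2M1+M2)/6=133/108
seg 2: a=-2, c=M2/2=101/27, d=(M3−M2)/(6·1)=-161/72, b=Δ2−h2·(2M2+M3)/6=971/216
seg 3: a=4, c=M3/2=-641/216, d=(M4−M3)/(6·3)=641/1944, b=Δ3−h3·(2M3+M4)/6=569/108
t_q=5/2 → seg 1, τ=3/2; S=-1+133/108·τ+-191/72·τ²+1381/1944·τ³=-523/192

  seg 0: a=-4 b=839/216 c=0 d=-191/216
  seg 1: a=-1 b=133/108 c=-191/72 d=1381/1944
  seg 2: a=-2 b=971/216 c=101/27 d=-161/72
  seg 3: a=4 b=569/108 c=-641/216 d=641/1944
S(5/2) = -523/192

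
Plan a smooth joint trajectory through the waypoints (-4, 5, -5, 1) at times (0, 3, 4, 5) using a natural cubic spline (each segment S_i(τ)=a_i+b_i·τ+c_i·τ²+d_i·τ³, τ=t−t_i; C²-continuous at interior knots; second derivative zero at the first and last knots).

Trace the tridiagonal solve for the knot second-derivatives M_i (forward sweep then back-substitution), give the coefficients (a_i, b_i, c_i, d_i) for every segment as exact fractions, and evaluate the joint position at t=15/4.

Δ: Δ0=3, Δ1=-10, Δ2=6
row 1: diag=8, rhs=-78; c'=1/8, d'=-39/4
row 2: denom=4−1·1/8=31/8; d'=(96−1·-39/4)/(31/8)=846/31
back: M2=846/31
back: M1=-39/4−1/8·846/31=-408/31
M: M0=0, M1=-408/31, M2=846/31, M3=0
seg 0: a=-4, c=M0/2=0, d=(M1−M0)/(6·3)=-68/93, b=Δ0−h0·(2M0+M1)/6=297/31
seg 1: a=5, c=M1/2=-204/31, d=(M2−M1)/(6·1)=209/31, b=Δ1−h1·(2M1+M2)/6=-315/31
seg 2: a=-5, c=M2/2=423/31, d=(M3−M2)/(6·1)=-141/31, b=Δ2−h2·(2M2+M3)/6=-96/31
t_q=15/4 → seg 1, τ=3/4; S=5+-315/31·τ+-204/31·τ²+209/31·τ³=-6901/1984

  seg 0: a=-4 b=297/31 c=0 d=-68/93
  seg 1: a=5 b=-315/31 c=-204/31 d=209/31
  seg 2: a=-5 b=-96/31 c=423/31 d=-141/31
S(15/4) = -6901/1984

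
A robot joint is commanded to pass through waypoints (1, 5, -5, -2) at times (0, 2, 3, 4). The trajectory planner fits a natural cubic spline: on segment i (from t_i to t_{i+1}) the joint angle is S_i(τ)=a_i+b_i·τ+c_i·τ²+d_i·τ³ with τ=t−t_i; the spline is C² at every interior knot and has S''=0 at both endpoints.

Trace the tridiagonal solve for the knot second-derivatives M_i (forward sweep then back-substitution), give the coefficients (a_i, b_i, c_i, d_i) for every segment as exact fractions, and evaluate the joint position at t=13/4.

  seg 0: a=1 b=168/23 c=0 d=-61/46
  seg 1: a=5 b=-198/23 c=-183/23 d=151/23
  seg 2: a=-5 b=-111/23 c=270/23 d=-90/23
S(13/4) = -4073/736

Δ: Δ0=2, Δ1=-10, Δ2=3
row 1: diag=6, rhs=-72; c'=1/6, d'=-12
row 2: denom=4−1·1/6=23/6; d'=(78−1·-12)/(23/6)=540/23
back: M2=540/23
back: M1=-12−1/6·540/23=-366/23
M: M0=0, M1=-366/23, M2=540/23, M3=0
seg 0: a=1, c=M0/2=0, d=(M1−M0)/(6·2)=-61/46, b=Δ0−h0·(2M0+M1)/6=168/23
seg 1: a=5, c=M1/2=-183/23, d=(M2−M1)/(6·1)=151/23, b=Δ1−h1·(2M1+M2)/6=-198/23
seg 2: a=-5, c=M2/2=270/23, d=(M3−M2)/(6·1)=-90/23, b=Δ2−h2·(2M2+M3)/6=-111/23
t_q=13/4 → seg 2, τ=1/4; S=-5+-111/23·τ+270/23·τ²+-90/23·τ³=-4073/736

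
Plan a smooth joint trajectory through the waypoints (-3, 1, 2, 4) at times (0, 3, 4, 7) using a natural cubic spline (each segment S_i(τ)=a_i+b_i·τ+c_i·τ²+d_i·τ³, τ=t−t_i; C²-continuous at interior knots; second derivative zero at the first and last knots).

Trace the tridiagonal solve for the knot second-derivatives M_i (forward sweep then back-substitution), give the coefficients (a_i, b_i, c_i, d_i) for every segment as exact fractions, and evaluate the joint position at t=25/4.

  seg 0: a=-3 b=13/9 c=0 d=-1/81
  seg 1: a=1 b=10/9 c=-1/9 d=0
  seg 2: a=2 b=8/9 c=-1/9 d=1/81
S(25/4) = 229/64

Δ: Δ0=4/3, Δ1=1, Δ2=2/3
row 1: diag=8, rhs=-2; c'=1/8, d'=-1/4
row 2: denom=8−1·1/8=63/8; d'=(-2−1·-1/4)/(63/8)=-2/9
back: M2=-2/9
back: M1=-1/4−1/8·-2/9=-2/9
M: M0=0, M1=-2/9, M2=-2/9, M3=0
seg 0: a=-3, c=M0/2=0, d=(M1−M0)/(6·3)=-1/81, b=Δ0−h0·(2M0+M1)/6=13/9
seg 1: a=1, c=M1/2=-1/9, d=(M2−M1)/(6·1)=0, b=Δ1−h1·(2M1+M2)/6=10/9
seg 2: a=2, c=M2/2=-1/9, d=(M3−M2)/(6·3)=1/81, b=Δ2−h2·(2M2+M3)/6=8/9
t_q=25/4 → seg 2, τ=9/4; S=2+8/9·τ+-1/9·τ²+1/81·τ³=229/64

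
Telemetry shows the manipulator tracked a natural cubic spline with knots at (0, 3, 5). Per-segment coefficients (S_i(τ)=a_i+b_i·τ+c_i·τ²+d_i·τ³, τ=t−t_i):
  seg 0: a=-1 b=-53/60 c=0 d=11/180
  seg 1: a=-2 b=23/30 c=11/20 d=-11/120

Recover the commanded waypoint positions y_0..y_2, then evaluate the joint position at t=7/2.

y_0=-1 y_1=-2 y_2=1
S(7/2) = -477/320

y_0 = S_0(0) = a_0 = -1
y_1 = S_1(0) = a_1 = -2
y_2 = S_1(2) = 1
t_q=7/2 is in segment 1 (τ=1/2); S_1(τ)=-477/320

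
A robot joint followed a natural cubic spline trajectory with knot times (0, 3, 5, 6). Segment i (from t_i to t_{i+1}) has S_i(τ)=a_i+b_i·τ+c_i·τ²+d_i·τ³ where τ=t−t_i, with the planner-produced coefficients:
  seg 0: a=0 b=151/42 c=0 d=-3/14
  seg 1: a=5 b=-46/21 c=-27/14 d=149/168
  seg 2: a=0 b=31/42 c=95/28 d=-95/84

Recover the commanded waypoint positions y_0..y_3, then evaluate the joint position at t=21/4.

y_0=0 y_1=5 y_2=0 y_3=3
S(21/4) = 97/256

y_0 = S_0(0) = a_0 = 0
y_1 = S_1(0) = a_1 = 5
y_2 = S_2(0) = a_2 = 0
y_3 = S_2(1) = 3
t_q=21/4 is in segment 2 (τ=1/4); S_2(τ)=97/256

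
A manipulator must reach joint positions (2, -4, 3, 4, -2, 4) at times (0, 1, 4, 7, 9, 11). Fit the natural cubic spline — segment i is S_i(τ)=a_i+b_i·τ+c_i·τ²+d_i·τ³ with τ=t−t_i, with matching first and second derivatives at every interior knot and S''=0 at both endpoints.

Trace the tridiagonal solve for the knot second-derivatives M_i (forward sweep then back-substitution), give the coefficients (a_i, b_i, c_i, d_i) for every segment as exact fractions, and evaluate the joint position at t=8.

  seg 0: a=2 b=-10831/1509 c=0 d=1777/1509
  seg 1: a=-4 b=-5500/1509 c=1777/503 d=-2324/4527
  seg 2: a=3 b=5570/1509 c=-547/503 d=-16/1509
  seg 3: a=4 b=-4708/1509 c=-595/503 d=3751/6036
  seg 4: a=-2 b=-595/1509 c=2561/1006 d=-2561/6036
S(8) = 641/2012

Δ: Δ0=-6, Δ1=7/3, Δ2=1/3, Δ3=-3, Δ4=3
row 1: diag=8, rhs=50; c'=3/8, d'=25/4
row 2: denom=12−3·3/8=87/8; d'=(-12−3·25/4)/(87/8)=-82/29
row 3: denom=10−3·8/29=266/29; d'=(-20−3·-82/29)/(266/29)=-167/133
row 4: denom=8−2·29/133=1006/133; d'=(36−2·-167/133)/(1006/133)=2561/503
back: M4=2561/503
back: M3=-167/133−29/133·2561/503=-1190/503
back: M2=-82/29−8/29·-1190/503=-1094/503
back: M1=25/4−3/8·-1094/503=3554/503
M: M0=0, M1=3554/503, M2=-1094/503, M3=-1190/503, M4=2561/503, M5=0
seg 0: a=2, c=M0/2=0, d=(M1−M0)/(6·1)=1777/1509, b=Δ0−h0·(2M0+M1)/6=-10831/1509
seg 1: a=-4, c=M1/2=1777/503, d=(M2−M1)/(6·3)=-2324/4527, b=Δ1−h1·(2M1+M2)/6=-5500/1509
seg 2: a=3, c=M2/2=-547/503, d=(M3−M2)/(6·3)=-16/1509, b=Δ2−h2·(2M2+M3)/6=5570/1509
seg 3: a=4, c=M3/2=-595/503, d=(M4−M3)/(6·2)=3751/6036, b=Δ3−h3·(2M3+M4)/6=-4708/1509
seg 4: a=-2, c=M4/2=2561/1006, d=(M5−M4)/(6·2)=-2561/6036, b=Δ4−h4·(2M4+M5)/6=-595/1509
t_q=8 → seg 3, τ=1; S=4+-4708/1509·τ+-595/503·τ²+3751/6036·τ³=641/2012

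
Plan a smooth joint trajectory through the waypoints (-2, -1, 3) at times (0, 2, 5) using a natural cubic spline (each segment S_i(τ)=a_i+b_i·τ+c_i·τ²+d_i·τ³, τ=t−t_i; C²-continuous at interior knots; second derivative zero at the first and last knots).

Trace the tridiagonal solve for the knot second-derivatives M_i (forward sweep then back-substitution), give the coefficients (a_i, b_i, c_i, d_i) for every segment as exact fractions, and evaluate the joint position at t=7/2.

Δ: Δ0=1/2, Δ1=4/3
row 1: diag=10, rhs=5; c'=3/10, d'=1/2
back: M1=1/2
M: M0=0, M1=1/2, M2=0
seg 0: a=-2, c=M0/2=0, d=(M1−M0)/(6·2)=1/24, b=Δ0−h0·(2M0+M1)/6=1/3
seg 1: a=-1, c=M1/2=1/4, d=(M2−M1)/(6·3)=-1/36, b=Δ1−h1·(2M1+M2)/6=5/6
t_q=7/2 → seg 1, τ=3/2; S=-1+5/6·τ+1/4·τ²+-1/36·τ³=23/32

  seg 0: a=-2 b=1/3 c=0 d=1/24
  seg 1: a=-1 b=5/6 c=1/4 d=-1/36
S(7/2) = 23/32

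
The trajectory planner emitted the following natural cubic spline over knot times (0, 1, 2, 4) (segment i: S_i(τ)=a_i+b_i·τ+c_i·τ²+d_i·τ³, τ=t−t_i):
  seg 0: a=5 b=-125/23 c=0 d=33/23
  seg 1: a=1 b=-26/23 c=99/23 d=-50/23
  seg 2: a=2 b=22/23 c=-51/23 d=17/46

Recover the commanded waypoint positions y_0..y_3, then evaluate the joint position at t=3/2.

y_0=5 y_1=1 y_2=2 y_3=-2
S(3/2) = 57/46

y_0 = S_0(0) = a_0 = 5
y_1 = S_1(0) = a_1 = 1
y_2 = S_2(0) = a_2 = 2
y_3 = S_2(2) = -2
t_q=3/2 is in segment 1 (τ=1/2); S_1(τ)=57/46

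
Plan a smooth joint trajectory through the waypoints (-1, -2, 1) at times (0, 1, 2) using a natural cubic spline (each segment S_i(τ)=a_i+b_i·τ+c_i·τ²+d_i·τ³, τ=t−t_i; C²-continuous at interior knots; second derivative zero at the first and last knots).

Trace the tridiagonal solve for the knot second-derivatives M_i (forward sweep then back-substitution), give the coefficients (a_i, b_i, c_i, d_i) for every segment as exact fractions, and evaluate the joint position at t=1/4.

  seg 0: a=-1 b=-2 c=0 d=1
  seg 1: a=-2 b=1 c=3 d=-1
S(1/4) = -95/64

Δ: Δ0=-1, Δ1=3
row 1: diag=4, rhs=24; c'=1/4, d'=6
back: M1=6
M: M0=0, M1=6, M2=0
seg 0: a=-1, c=M0/2=0, d=(M1−M0)/(6·1)=1, b=Δ0−h0·(2M0+M1)/6=-2
seg 1: a=-2, c=M1/2=3, d=(M2−M1)/(6·1)=-1, b=Δ1−h1·(2M1+M2)/6=1
t_q=1/4 → seg 0, τ=1/4; S=-1+-2·τ+0·τ²+1·τ³=-95/64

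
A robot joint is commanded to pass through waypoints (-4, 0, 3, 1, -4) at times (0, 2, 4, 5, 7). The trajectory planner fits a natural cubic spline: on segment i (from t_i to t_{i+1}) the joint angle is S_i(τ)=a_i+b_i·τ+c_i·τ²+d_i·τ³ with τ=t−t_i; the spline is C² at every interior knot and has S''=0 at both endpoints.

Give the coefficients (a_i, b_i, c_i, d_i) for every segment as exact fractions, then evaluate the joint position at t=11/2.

Δ: Δ0=2, Δ1=3/2, Δ2=-2, Δ3=-5/2
row 1: diag=8, rhs=-3; c'=1/4, d'=-3/8
row 2: denom=6−2·1/4=11/2; d'=(-21−2·-3/8)/(11/2)=-81/22
row 3: denom=6−1·2/11=64/11; d'=(-3−1·-81/22)/(64/11)=15/128
back: M3=15/128
back: M2=-81/22−2/11·15/128=-237/64
back: M1=-3/8−1/4·-237/64=141/256
M: M0=0, M1=141/256, M2=-237/64, M3=15/128, M4=0
seg 0: a=-4, c=M0/2=0, d=(M1−M0)/(6·2)=47/1024, b=Δ0−h0·(2M0+M1)/6=465/256
seg 1: a=0, c=M1/2=141/512, d=(M2−M1)/(6·2)=-363/1024, b=Δ1−h1·(2M1+M2)/6=303/128
seg 2: a=3, c=M2/2=-237/128, d=(M3−M2)/(6·1)=163/256, b=Δ2−h2·(2M2+M3)/6=-201/256
seg 3: a=1, c=M3/2=15/256, d=(M4−M3)/(6·2)=-5/512, b=Δ3−h3·(2M3+M4)/6=-165/64
t_q=11/2 → seg 3, τ=1/2; S=1+-165/64·τ+15/256·τ²+-5/512·τ³=-1129/4096

  seg 0: a=-4 b=465/256 c=0 d=47/1024
  seg 1: a=0 b=303/128 c=141/512 d=-363/1024
  seg 2: a=3 b=-201/256 c=-237/128 d=163/256
  seg 3: a=1 b=-165/64 c=15/256 d=-5/512
S(11/2) = -1129/4096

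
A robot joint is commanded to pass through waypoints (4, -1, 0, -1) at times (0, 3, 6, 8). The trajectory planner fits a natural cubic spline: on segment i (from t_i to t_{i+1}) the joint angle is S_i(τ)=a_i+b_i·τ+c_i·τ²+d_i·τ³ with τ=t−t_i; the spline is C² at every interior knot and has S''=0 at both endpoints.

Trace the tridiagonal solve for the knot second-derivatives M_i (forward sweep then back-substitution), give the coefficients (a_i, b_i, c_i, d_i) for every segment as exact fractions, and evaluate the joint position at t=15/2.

  seg 0: a=4 b=-505/222 c=0 d=5/74
  seg 1: a=-1 b=-50/111 c=45/74 d=-77/666
  seg 2: a=0 b=17/222 c=-16/37 d=8/111
S(15/2) = -91/148

Δ: Δ0=-5/3, Δ1=1/3, Δ2=-1/2
row 1: diag=12, rhs=12; c'=1/4, d'=1
row 2: denom=10−3·1/4=37/4; d'=(-5−3·1)/(37/4)=-32/37
back: M2=-32/37
back: M1=1−1/4·-32/37=45/37
M: M0=0, M1=45/37, M2=-32/37, M3=0
seg 0: a=4, c=M0/2=0, d=(M1−M0)/(6·3)=5/74, b=Δ0−h0·(2M0+M1)/6=-505/222
seg 1: a=-1, c=M1/2=45/74, d=(M2−M1)/(6·3)=-77/666, b=Δ1−h1·(2M1+M2)/6=-50/111
seg 2: a=0, c=M2/2=-16/37, d=(M3−M2)/(6·2)=8/111, b=Δ2−h2·(2M2+M3)/6=17/222
t_q=15/2 → seg 2, τ=3/2; S=0+17/222·τ+-16/37·τ²+8/111·τ³=-91/148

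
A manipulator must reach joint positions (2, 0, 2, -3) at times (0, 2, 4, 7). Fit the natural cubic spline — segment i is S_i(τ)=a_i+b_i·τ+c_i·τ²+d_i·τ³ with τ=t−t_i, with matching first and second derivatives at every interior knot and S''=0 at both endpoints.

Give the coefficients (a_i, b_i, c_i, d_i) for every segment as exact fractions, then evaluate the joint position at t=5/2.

Δ: Δ0=-1, Δ1=1, Δ2=-5/3
row 1: diag=8, rhs=12; c'=1/4, d'=3/2
row 2: denom=10−2·1/4=19/2; d'=(-16−2·3/2)/(19/2)=-2
back: M2=-2
back: M1=3/2−1/4·-2=2
M: M0=0, M1=2, M2=-2, M3=0
seg 0: a=2, c=M0/2=0, d=(M1−M0)/(6·2)=1/6, b=Δ0−h0·(2M0+M1)/6=-5/3
seg 1: a=0, c=M1/2=1, d=(M2−M1)/(6·2)=-1/3, b=Δ1−h1·(2M1+M2)/6=1/3
seg 2: a=2, c=M2/2=-1, d=(M3−M2)/(6·3)=1/9, b=Δ2−h2·(2M2+M3)/6=1/3
t_q=5/2 → seg 1, τ=1/2; S=0+1/3·τ+1·τ²+-1/3·τ³=3/8

  seg 0: a=2 b=-5/3 c=0 d=1/6
  seg 1: a=0 b=1/3 c=1 d=-1/3
  seg 2: a=2 b=1/3 c=-1 d=1/9
S(5/2) = 3/8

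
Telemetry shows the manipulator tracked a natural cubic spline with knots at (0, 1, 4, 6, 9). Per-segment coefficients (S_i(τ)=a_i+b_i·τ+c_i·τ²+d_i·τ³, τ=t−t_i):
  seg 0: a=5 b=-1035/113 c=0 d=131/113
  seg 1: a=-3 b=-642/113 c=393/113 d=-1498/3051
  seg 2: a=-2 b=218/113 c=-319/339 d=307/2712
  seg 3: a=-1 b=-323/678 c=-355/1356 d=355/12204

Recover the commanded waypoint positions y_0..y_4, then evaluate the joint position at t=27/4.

y_0=5 y_1=-3 y_2=-2 y_3=-1 y_4=-4
S(27/4) = -43169/28928

y_0 = S_0(0) = a_0 = 5
y_1 = S_1(0) = a_1 = -3
y_2 = S_2(0) = a_2 = -2
y_3 = S_3(0) = a_3 = -1
y_4 = S_3(3) = -4
t_q=27/4 is in segment 3 (τ=3/4); S_3(τ)=-43169/28928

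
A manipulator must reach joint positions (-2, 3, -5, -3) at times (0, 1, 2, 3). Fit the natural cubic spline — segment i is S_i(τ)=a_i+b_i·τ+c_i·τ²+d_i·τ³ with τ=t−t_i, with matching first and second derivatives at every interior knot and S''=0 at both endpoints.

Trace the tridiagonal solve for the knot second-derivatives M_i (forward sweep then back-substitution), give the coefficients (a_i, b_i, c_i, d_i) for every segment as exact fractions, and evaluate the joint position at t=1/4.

Δ: Δ0=5, Δ1=-8, Δ2=2
row 1: diag=4, rhs=-78; c'=1/4, d'=-39/2
row 2: denom=4−1·1/4=15/4; d'=(60−1·-39/2)/(15/4)=106/5
back: M2=106/5
back: M1=-39/2−1/4·106/5=-124/5
M: M0=0, M1=-124/5, M2=106/5, M3=0
seg 0: a=-2, c=M0/2=0, d=(M1−M0)/(6·1)=-62/15, b=Δ0−h0·(2M0+M1)/6=137/15
seg 1: a=3, c=M1/2=-62/5, d=(M2−M1)/(6·1)=23/3, b=Δ1−h1·(2M1+M2)/6=-49/15
seg 2: a=-5, c=M2/2=53/5, d=(M3−M2)/(6·1)=-53/15, b=Δ2−h2·(2M2+M3)/6=-76/15
t_q=1/4 → seg 0, τ=1/4; S=-2+137/15·τ+0·τ²+-62/15·τ³=7/32

  seg 0: a=-2 b=137/15 c=0 d=-62/15
  seg 1: a=3 b=-49/15 c=-62/5 d=23/3
  seg 2: a=-5 b=-76/15 c=53/5 d=-53/15
S(1/4) = 7/32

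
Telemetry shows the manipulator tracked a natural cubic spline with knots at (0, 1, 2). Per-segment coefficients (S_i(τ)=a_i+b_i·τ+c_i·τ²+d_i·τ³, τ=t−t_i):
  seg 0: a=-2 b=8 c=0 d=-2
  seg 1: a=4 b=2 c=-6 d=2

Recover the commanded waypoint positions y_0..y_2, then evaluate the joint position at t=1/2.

y_0 = S_0(0) = a_0 = -2
y_1 = S_1(0) = a_1 = 4
y_2 = S_1(1) = 2
t_q=1/2 is in segment 0 (τ=1/2); S_0(τ)=7/4

y_0=-2 y_1=4 y_2=2
S(1/2) = 7/4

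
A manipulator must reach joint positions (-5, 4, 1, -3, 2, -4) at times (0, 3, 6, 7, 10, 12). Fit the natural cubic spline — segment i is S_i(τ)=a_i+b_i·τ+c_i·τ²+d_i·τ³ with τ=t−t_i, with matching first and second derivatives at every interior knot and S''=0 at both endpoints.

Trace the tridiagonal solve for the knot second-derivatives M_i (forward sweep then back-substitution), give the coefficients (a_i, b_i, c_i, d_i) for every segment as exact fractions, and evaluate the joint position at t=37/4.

Δ: Δ0=3, Δ1=-1, Δ2=-4, Δ3=5/3, Δ4=-3
row 1: diag=12, rhs=-24; c'=1/4, d'=-2
row 2: denom=8−3·1/4=29/4; d'=(-18−3·-2)/(29/4)=-48/29
row 3: denom=8−1·4/29=228/29; d'=(34−1·-48/29)/(228/29)=517/114
row 4: denom=10−3·29/76=673/76; d'=(-28−3·517/114)/(673/76)=-3162/673
back: M4=-3162/673
back: M3=517/114−29/76·-3162/673=12776/2019
back: M2=-48/29−4/29·12776/2019=-5104/2019
back: M1=-2−1/4·-5104/2019=-2762/2019
M: M0=0, M1=-2762/2019, M2=-5104/2019, M3=12776/2019, M4=-3162/673, M5=0
seg 0: a=-5, c=M0/2=0, d=(M1−M0)/(6·3)=-1381/18171, b=Δ0−h0·(2M0+M1)/6=7438/2019
seg 1: a=4, c=M1/2=-1381/2019, d=(M2−M1)/(6·3)=-1171/18171, b=Δ1−h1·(2M1+M2)/6=3295/2019
seg 2: a=1, c=M2/2=-2552/2019, d=(M3−M2)/(6·1)=2980/2019, b=Δ2−h2·(2M2+M3)/6=-8504/2019
seg 3: a=-3, c=M3/2=6388/2019, d=(M4−M3)/(6·3)=-11131/18171, b=Δ3−h3·(2M3+M4)/6=-1556/673
seg 4: a=2, c=M4/2=-1581/673, d=(M5−M4)/(6·2)=527/1346, b=Δ4−h4·(2M4+M5)/6=89/673
t_q=37/4 → seg 3, τ=9/4; S=-3+-1556/673·τ+6388/2019·τ²+-11131/18171·τ³=36087/43072

  seg 0: a=-5 b=7438/2019 c=0 d=-1381/18171
  seg 1: a=4 b=3295/2019 c=-1381/2019 d=-1171/18171
  seg 2: a=1 b=-8504/2019 c=-2552/2019 d=2980/2019
  seg 3: a=-3 b=-1556/673 c=6388/2019 d=-11131/18171
  seg 4: a=2 b=89/673 c=-1581/673 d=527/1346
S(37/4) = 36087/43072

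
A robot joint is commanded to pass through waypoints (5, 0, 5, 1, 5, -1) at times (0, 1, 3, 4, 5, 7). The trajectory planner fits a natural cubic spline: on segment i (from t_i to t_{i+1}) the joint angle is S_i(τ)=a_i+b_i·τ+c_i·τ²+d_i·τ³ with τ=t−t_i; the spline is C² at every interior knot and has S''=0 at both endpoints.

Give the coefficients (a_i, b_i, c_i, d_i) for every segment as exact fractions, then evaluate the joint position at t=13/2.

Δ: Δ0=-5, Δ1=5/2, Δ2=-4, Δ3=4, Δ4=-3
row 1: diag=6, rhs=45; c'=1/3, d'=15/2
row 2: denom=6−2·1/3=16/3; d'=(-39−2·15/2)/(16/3)=-81/8
row 3: denom=4−1·3/16=61/16; d'=(48−1·-81/8)/(61/16)=930/61
row 4: denom=6−1·16/61=350/61; d'=(-42−1·930/61)/(350/61)=-1746/175
back: M4=-1746/175
back: M3=930/61−16/61·-1746/175=3126/175
back: M2=-81/8−3/16·3126/175=-2358/175
back: M1=15/2−1/3·-2358/175=4197/350
M: M0=0, M1=4197/350, M2=-2358/175, M3=3126/175, M4=-1746/175, M5=0
seg 0: a=5, c=M0/2=0, d=(M1−M0)/(6·1)=1399/700, b=Δ0−h0·(2M0+M1)/6=-4899/700
seg 1: a=0, c=M1/2=4197/700, d=(M2−M1)/(6·2)=-2971/1400, b=Δ1−h1·(2M1+M2)/6=-351/350
seg 2: a=5, c=M2/2=-1179/175, d=(M3−M2)/(6·1)=914/175, b=Δ2−h2·(2M2+M3)/6=-87/35
seg 3: a=1, c=M3/2=1563/175, d=(M4−M3)/(6·1)=-116/25, b=Δ3−h3·(2M3+M4)/6=-51/175
seg 4: a=5, c=M4/2=-873/175, d=(M5−M4)/(6·2)=291/350, b=Δ4−h4·(2M4+M5)/6=639/175
t_q=13/2 → seg 4, τ=3/2; S=5+639/175·τ+-873/175·τ²+291/350·τ³=1153/560

  seg 0: a=5 b=-4899/700 c=0 d=1399/700
  seg 1: a=0 b=-351/350 c=4197/700 d=-2971/1400
  seg 2: a=5 b=-87/35 c=-1179/175 d=914/175
  seg 3: a=1 b=-51/175 c=1563/175 d=-116/25
  seg 4: a=5 b=639/175 c=-873/175 d=291/350
S(13/2) = 1153/560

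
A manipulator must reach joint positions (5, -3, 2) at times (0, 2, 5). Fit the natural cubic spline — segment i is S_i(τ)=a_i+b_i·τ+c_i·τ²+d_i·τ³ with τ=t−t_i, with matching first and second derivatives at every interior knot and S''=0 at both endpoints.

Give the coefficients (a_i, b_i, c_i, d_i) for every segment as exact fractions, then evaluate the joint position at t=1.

  seg 0: a=5 b=-77/15 c=0 d=17/60
  seg 1: a=-3 b=-26/15 c=17/10 d=-17/90
S(1) = 3/20

Δ: Δ0=-4, Δ1=5/3
row 1: diag=10, rhs=34; c'=3/10, d'=17/5
back: M1=17/5
M: M0=0, M1=17/5, M2=0
seg 0: a=5, c=M0/2=0, d=(M1−M0)/(6·2)=17/60, b=Δ0−h0·(2M0+M1)/6=-77/15
seg 1: a=-3, c=M1/2=17/10, d=(M2−M1)/(6·3)=-17/90, b=Δ1−h1·(2M1+M2)/6=-26/15
t_q=1 → seg 0, τ=1; S=5+-77/15·τ+0·τ²+17/60·τ³=3/20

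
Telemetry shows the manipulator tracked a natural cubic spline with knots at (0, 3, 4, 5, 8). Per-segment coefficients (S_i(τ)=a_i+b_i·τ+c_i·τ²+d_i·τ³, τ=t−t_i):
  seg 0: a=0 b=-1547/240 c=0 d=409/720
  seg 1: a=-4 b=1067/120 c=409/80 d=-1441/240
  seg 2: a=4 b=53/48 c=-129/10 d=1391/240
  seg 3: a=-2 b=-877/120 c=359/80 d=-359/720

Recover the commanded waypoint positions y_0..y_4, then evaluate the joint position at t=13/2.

y_0=0 y_1=-4 y_2=4 y_3=-2 y_4=3
S(13/2) = -2911/640

y_0 = S_0(0) = a_0 = 0
y_1 = S_1(0) = a_1 = -4
y_2 = S_2(0) = a_2 = 4
y_3 = S_3(0) = a_3 = -2
y_4 = S_3(3) = 3
t_q=13/2 is in segment 3 (τ=3/2); S_3(τ)=-2911/640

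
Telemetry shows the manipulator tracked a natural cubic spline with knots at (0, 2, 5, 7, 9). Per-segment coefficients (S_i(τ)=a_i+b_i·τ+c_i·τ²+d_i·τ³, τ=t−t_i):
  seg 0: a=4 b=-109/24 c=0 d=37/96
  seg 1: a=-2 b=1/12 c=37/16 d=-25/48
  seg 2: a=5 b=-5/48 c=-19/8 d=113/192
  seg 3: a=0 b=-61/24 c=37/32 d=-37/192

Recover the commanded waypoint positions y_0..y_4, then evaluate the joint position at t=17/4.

y_0 = S_0(0) = a_0 = 4
y_1 = S_1(0) = a_1 = -2
y_2 = S_2(0) = a_2 = 5
y_3 = S_3(0) = a_3 = 0
y_4 = S_3(2) = -2
t_q=17/4 is in segment 1 (τ=9/4); S_1(τ)=4057/1024

y_0=4 y_1=-2 y_2=5 y_3=0 y_4=-2
S(17/4) = 4057/1024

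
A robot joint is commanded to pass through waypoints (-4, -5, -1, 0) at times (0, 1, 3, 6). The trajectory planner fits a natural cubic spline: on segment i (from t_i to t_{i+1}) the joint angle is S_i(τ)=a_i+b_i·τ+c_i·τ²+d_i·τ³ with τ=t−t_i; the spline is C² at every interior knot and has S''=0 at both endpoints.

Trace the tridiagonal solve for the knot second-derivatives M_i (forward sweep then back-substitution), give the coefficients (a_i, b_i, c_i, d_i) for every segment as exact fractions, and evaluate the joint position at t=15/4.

Δ: Δ0=-1, Δ1=2, Δ2=1/3
row 1: diag=6, rhs=18; c'=1/3, d'=3
row 2: denom=10−2·1/3=28/3; d'=(-10−2·3)/(28/3)=-12/7
back: M2=-12/7
back: M1=3−1/3·-12/7=25/7
M: M0=0, M1=25/7, M2=-12/7, M3=0
seg 0: a=-4, c=M0/2=0, d=(M1−M0)/(6·1)=25/42, b=Δ0−h0·(2M0+M1)/6=-67/42
seg 1: a=-5, c=M1/2=25/14, d=(M2−M1)/(6·2)=-37/84, b=Δ1−h1·(2M1+M2)/6=4/21
seg 2: a=-1, c=M2/2=-6/7, d=(M3−M2)/(6·3)=2/21, b=Δ2−h2·(2M2+M3)/6=43/21
t_q=15/4 → seg 2, τ=3/4; S=-1+43/21·τ+-6/7·τ²+2/21·τ³=3/32

  seg 0: a=-4 b=-67/42 c=0 d=25/42
  seg 1: a=-5 b=4/21 c=25/14 d=-37/84
  seg 2: a=-1 b=43/21 c=-6/7 d=2/21
S(15/4) = 3/32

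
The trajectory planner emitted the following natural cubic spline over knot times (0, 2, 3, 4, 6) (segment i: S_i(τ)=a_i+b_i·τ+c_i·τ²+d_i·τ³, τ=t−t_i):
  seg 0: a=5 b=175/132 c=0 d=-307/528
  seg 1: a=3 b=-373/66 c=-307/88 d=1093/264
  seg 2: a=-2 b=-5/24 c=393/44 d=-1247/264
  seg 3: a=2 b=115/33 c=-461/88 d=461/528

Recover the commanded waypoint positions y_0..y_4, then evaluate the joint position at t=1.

y_0 = S_0(0) = a_0 = 5
y_1 = S_1(0) = a_1 = 3
y_2 = S_2(0) = a_2 = -2
y_3 = S_3(0) = a_3 = 2
y_4 = S_3(2) = -5
t_q=1 is in segment 0 (τ=1); S_0(τ)=1011/176

y_0=5 y_1=3 y_2=-2 y_3=2 y_4=-5
S(1) = 1011/176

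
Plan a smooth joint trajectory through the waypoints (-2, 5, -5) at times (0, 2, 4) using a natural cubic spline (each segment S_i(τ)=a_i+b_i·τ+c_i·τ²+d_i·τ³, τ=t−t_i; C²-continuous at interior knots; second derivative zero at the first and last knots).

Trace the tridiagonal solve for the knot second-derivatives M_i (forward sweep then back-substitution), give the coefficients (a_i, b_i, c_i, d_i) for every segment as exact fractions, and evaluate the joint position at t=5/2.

Δ: Δ0=7/2, Δ1=-5
row 1: diag=8, rhs=-51; c'=1/4, d'=-51/8
back: M1=-51/8
M: M0=0, M1=-51/8, M2=0
seg 0: a=-2, c=M0/2=0, d=(M1−M0)/(6·2)=-17/32, b=Δ0−h0·(2M0+M1)/6=45/8
seg 1: a=5, c=M1/2=-51/16, d=(M2−M1)/(6·2)=17/32, b=Δ1−h1·(2M1+M2)/6=-3/4
t_q=5/2 → seg 1, τ=1/2; S=5+-3/4·τ+-51/16·τ²+17/32·τ³=997/256

  seg 0: a=-2 b=45/8 c=0 d=-17/32
  seg 1: a=5 b=-3/4 c=-51/16 d=17/32
S(5/2) = 997/256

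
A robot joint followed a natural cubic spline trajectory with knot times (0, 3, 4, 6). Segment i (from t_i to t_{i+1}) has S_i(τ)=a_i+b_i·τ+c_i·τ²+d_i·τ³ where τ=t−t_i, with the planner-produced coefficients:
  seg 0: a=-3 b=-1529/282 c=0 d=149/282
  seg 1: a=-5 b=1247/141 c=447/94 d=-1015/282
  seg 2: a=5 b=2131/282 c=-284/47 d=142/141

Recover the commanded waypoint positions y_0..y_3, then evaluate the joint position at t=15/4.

y_0 = S_0(0) = a_0 = -3
y_1 = S_1(0) = a_1 = -5
y_2 = S_2(0) = a_2 = 5
y_3 = S_2(2) = 4
t_q=15/4 is in segment 1 (τ=3/4); S_1(τ)=16781/6016

y_0=-3 y_1=-5 y_2=5 y_3=4
S(15/4) = 16781/6016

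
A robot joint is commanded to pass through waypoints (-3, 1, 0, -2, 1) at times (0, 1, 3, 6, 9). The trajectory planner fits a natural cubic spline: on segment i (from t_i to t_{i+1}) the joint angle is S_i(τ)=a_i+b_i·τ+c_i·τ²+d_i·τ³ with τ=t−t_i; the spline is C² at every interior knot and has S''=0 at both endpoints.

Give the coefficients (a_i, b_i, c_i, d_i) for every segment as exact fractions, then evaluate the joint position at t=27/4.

  seg 0: a=-3 b=5915/1236 c=0 d=-971/1236
  seg 1: a=1 b=1501/618 c=-971/412 d=1103/2472
  seg 2: a=0 b=-508/309 c=33/103 d=5/2781
  seg 3: a=-2 b=101/309 c=104/309 d=-104/2781
S(27/4) = -1303/824

Δ: Δ0=4, Δ1=-1/2, Δ2=-2/3, Δ3=1
row 1: diag=6, rhs=-27; c'=1/3, d'=-9/2
row 2: denom=10−2·1/3=28/3; d'=(-1−2·-9/2)/(28/3)=6/7
row 3: denom=12−3·9/28=309/28; d'=(10−3·6/7)/(309/28)=208/309
back: M3=208/309
back: M2=6/7−9/28·208/309=66/103
back: M1=-9/2−1/3·66/103=-971/206
M: M0=0, M1=-971/206, M2=66/103, M3=208/309, M4=0
seg 0: a=-3, c=M0/2=0, d=(M1−M0)/(6·1)=-971/1236, b=Δ0−h0·(2M0+M1)/6=5915/1236
seg 1: a=1, c=M1/2=-971/412, d=(M2−M1)/(6·2)=1103/2472, b=Δ1−h1·(2M1+M2)/6=1501/618
seg 2: a=0, c=M2/2=33/103, d=(M3−M2)/(6·3)=5/2781, b=Δ2−h2·(2M2+M3)/6=-508/309
seg 3: a=-2, c=M3/2=104/309, d=(M4−M3)/(6·3)=-104/2781, b=Δ3−h3·(2M3+M4)/6=101/309
t_q=27/4 → seg 3, τ=3/4; S=-2+101/309·τ+104/309·τ²+-104/2781·τ³=-1303/824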